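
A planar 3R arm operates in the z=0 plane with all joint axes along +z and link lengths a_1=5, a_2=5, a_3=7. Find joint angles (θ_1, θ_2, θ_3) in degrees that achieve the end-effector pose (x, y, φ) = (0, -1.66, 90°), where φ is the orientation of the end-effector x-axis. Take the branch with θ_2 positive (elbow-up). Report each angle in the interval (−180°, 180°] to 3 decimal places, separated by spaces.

-120.003 60.006 149.997

wrist centre = target − a_3·(cos φ, sin φ) = (-0.0000, -8.6600)
cos θ_2 = (74.9956−5²−5²)/(2·5·5) = 0.4999; θ_2 = 60.0058° (elbow-up)
β = atan2(-8.6600,-0.0000) = -90.0000°; ψ = atan2(4.3304,7.4996) = 30.0029°
θ_1 = β − ψ = -120.0029°
θ_3 = φ − θ_1 − θ_2 = 149.9971° (wrapped to (-180°,180°])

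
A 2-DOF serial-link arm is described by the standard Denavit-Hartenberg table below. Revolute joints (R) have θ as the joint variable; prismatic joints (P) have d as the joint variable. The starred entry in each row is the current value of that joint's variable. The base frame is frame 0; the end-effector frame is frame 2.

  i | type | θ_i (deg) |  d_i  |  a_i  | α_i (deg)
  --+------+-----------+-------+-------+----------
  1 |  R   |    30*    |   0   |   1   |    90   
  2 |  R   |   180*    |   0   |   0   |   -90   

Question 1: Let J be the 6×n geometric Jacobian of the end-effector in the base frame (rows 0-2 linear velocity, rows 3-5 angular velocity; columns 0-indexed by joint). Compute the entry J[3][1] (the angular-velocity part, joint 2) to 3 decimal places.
axis z_1 = (0.5000,-0.8660,0.0000); lever o_n−o_1 = (0.0000,0.0000,0.0000)
cross product → J_v[:, 1] = (-0.0000,0.0000,0.0000)
J_ω[:, 1] = z_1
entry J[3][1] = 0.5000

0.500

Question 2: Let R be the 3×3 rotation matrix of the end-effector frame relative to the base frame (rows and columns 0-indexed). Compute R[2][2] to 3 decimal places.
-1.000

End-effector z-axis (col 2 of R) = (-0.0000,-0.0000,-1.0000)
R[2][2] = -1.0000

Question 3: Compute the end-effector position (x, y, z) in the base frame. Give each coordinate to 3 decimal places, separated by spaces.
0.866 0.500 0.000

after link 1: o_1 = (0.8660, 0.5000, 0.0000)
after link 2: o_2 = (0.8660, 0.5000, 0.0000)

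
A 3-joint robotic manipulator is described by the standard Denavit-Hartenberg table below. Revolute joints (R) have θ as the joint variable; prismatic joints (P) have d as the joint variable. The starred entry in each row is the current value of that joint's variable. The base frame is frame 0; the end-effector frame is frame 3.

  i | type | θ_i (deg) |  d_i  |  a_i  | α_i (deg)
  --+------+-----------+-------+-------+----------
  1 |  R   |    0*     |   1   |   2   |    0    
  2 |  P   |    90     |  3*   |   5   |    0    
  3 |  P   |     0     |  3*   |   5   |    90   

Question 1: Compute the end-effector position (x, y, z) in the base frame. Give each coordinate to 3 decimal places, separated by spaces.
after link 1: o_1 = (2.0000, 0.0000, 1.0000)
after link 2: o_2 = (2.0000, 5.0000, 4.0000)
after link 3: o_3 = (2.0000, 10.0000, 7.0000)

2.000 10.000 7.000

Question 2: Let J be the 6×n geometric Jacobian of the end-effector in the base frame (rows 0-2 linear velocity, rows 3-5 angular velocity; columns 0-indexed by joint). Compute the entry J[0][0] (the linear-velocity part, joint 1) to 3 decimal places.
axis z_0 = ẑ; lever o_n−o_0 = (2.0000,10.0000,7.0000)
cross product → J_v[:, 0] = (-10.0000,2.0000,0.0000)
J_ω[:, 0] = z_0
entry J[0][0] = -10.0000

-10.000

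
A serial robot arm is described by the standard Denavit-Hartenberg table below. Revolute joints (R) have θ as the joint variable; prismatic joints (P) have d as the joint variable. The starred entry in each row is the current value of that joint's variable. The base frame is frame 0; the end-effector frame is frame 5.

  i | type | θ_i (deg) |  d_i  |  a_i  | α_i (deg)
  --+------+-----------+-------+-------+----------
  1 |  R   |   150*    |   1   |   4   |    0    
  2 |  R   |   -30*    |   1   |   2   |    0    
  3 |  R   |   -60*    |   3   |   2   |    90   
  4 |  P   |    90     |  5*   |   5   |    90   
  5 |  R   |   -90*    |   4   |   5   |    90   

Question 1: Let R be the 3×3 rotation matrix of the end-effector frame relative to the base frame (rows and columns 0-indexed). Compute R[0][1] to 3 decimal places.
0.500

End-effector y-axis (col 1 of R) = (0.5000,0.8660,0.0000)
R[0][1] = 0.5000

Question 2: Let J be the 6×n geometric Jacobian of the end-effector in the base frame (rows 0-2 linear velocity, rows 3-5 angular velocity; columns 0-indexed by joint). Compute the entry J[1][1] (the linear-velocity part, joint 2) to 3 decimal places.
axis z_1 = (0.0000,0.0000,1.0000); lever o_n−o_1 = (2.0000,6.9282,9.0000)
cross product → J_v[:, 1] = (-6.9282,2.0000,0.0000)
J_ω[:, 1] = z_1
entry J[1][1] = 2.0000

2.000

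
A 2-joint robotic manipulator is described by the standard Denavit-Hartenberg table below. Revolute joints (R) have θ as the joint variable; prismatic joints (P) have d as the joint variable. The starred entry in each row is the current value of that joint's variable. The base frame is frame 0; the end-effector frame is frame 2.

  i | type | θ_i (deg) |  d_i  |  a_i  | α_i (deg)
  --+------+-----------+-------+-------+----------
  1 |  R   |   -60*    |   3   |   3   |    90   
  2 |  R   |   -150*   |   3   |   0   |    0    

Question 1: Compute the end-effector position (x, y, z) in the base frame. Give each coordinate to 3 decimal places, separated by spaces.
-1.098 -4.098 3.000

after link 1: o_1 = (1.5000, -2.5981, 3.0000)
after link 2: o_2 = (-1.0981, -4.0981, 3.0000)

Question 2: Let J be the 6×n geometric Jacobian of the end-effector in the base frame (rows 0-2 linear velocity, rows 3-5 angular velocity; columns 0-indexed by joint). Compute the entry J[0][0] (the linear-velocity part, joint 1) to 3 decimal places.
axis z_0 = ẑ; lever o_n−o_0 = (-1.0981,-4.0981,3.0000)
cross product → J_v[:, 0] = (4.0981,-1.0981,0.0000)
J_ω[:, 0] = z_0
entry J[0][0] = 4.0981

4.098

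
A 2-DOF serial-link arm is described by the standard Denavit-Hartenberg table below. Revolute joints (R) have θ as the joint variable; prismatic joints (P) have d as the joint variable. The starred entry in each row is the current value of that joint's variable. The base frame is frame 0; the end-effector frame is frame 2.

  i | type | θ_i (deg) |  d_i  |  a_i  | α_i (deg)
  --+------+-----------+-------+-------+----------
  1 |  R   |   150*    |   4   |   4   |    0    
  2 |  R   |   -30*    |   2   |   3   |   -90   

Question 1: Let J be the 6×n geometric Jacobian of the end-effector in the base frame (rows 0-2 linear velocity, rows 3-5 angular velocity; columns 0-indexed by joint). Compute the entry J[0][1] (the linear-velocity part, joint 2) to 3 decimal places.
-2.598

axis z_1 = (0.0000,0.0000,1.0000); lever o_n−o_1 = (-1.5000,2.5981,2.0000)
cross product → J_v[:, 1] = (-2.5981,-1.5000,0.0000)
J_ω[:, 1] = z_1
entry J[0][1] = -2.5981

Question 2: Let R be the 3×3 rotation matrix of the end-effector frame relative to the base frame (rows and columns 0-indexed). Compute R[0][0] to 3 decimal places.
End-effector x-axis (col 0 of R) = (-0.5000,0.8660,0.0000)
R[0][0] = -0.5000

-0.500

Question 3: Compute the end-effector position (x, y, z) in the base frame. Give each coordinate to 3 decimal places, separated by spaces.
after link 1: o_1 = (-3.4641, 2.0000, 4.0000)
after link 2: o_2 = (-4.9641, 4.5981, 6.0000)

-4.964 4.598 6.000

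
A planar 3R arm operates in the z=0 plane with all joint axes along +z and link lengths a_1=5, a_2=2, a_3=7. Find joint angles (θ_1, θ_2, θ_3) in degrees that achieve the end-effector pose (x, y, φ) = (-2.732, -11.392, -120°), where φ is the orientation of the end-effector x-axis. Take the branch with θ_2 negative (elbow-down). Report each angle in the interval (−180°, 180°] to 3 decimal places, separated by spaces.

wrist centre = target − a_3·(cos φ, sin φ) = (0.7680, -5.3298)
cos θ_2 = (28.9968−5²−2²)/(2·5·2) = -0.0002; θ_2 = -90.0091° (elbow-down)
β = atan2(-5.3298,0.7680) = -81.8004°; ψ = atan2(-2.0000,4.9997) = -21.8027°
θ_1 = β − ψ = -59.9977°
θ_3 = φ − θ_1 − θ_2 = 30.0068° (wrapped to (-180°,180°])

-59.998 -90.009 30.007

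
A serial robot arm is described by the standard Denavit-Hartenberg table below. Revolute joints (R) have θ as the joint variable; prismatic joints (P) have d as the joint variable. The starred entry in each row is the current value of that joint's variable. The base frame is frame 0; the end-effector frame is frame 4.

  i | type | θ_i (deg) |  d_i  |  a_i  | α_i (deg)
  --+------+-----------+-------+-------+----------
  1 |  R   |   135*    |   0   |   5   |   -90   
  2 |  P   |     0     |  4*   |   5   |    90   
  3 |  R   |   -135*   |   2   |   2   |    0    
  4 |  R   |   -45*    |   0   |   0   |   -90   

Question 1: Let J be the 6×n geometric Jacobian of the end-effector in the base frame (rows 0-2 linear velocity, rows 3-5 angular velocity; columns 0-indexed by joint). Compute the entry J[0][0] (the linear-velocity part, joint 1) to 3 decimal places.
axis z_0 = ẑ; lever o_n−o_0 = (-7.8995,4.2426,2.0000)
cross product → J_v[:, 0] = (-4.2426,-7.8995,0.0000)
J_ω[:, 0] = z_0
entry J[0][0] = -4.2426

-4.243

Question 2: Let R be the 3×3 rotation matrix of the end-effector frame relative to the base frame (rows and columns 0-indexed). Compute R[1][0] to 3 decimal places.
End-effector x-axis (col 0 of R) = (0.7071,-0.7071,0.0000)
R[1][0] = -0.7071

-0.707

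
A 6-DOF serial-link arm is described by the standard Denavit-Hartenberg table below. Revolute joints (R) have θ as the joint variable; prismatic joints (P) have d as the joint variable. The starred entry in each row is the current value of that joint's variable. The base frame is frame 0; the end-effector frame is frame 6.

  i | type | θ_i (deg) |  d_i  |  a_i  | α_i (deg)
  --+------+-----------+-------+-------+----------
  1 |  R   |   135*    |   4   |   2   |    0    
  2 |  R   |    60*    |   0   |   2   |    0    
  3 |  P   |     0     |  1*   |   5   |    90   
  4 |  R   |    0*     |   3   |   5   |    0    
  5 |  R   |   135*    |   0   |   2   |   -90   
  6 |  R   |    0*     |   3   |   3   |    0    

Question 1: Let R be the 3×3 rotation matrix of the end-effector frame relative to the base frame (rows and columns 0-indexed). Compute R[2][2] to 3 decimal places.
End-effector z-axis (col 2 of R) = (0.6830,0.1830,-0.7071)
R[2][2] = -0.7071

-0.707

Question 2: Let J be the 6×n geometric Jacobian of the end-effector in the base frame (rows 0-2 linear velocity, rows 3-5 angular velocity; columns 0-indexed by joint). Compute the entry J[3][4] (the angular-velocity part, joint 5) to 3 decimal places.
-0.259

axis z_4 = (-0.2588,0.9659,0.0000); lever o_n−o_4 = (5.4641,1.4641,1.4142)
cross product → J_v[:, 4] = (1.3660,0.3660,-5.6569)
J_ω[:, 4] = z_4
entry J[3][4] = -0.2588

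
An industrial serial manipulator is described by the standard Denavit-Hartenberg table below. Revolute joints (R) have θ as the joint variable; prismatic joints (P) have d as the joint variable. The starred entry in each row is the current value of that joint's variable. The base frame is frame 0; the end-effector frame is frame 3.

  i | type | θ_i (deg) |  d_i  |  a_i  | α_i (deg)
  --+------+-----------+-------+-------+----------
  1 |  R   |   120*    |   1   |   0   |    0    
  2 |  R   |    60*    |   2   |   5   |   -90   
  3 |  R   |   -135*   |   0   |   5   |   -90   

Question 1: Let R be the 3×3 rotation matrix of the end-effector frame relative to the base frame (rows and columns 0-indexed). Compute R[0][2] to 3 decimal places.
End-effector z-axis (col 2 of R) = (-0.7071,0.0000,0.7071)
R[0][2] = -0.7071

-0.707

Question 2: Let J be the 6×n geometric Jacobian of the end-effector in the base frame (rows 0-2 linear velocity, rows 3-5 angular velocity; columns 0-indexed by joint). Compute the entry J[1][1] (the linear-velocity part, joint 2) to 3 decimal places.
axis z_1 = (0.0000,0.0000,1.0000); lever o_n−o_1 = (-1.4645,0.0000,5.5355)
cross product → J_v[:, 1] = (-0.0000,-1.4645,0.0000)
J_ω[:, 1] = z_1
entry J[1][1] = -1.4645

-1.464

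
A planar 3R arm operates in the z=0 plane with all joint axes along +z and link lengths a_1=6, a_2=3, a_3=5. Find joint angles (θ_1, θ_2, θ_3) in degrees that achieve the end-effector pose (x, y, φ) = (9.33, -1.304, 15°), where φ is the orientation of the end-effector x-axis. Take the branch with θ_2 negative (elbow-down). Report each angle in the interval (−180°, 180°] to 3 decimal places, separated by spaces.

0.002 -119.994 134.992

wrist centre = target − a_3·(cos φ, sin φ) = (4.5004, -2.5981)
cos θ_2 = (27.0034−6²−3²)/(2·6·3) = -0.4999; θ_2 = -119.9937° (elbow-down)
β = atan2(-2.5981,4.5004) = -29.9981°; ψ = atan2(-2.5982,4.5003) = -30.0000°
θ_1 = β − ψ = 0.0019°
θ_3 = φ − θ_1 − θ_2 = 134.9918° (wrapped to (-180°,180°])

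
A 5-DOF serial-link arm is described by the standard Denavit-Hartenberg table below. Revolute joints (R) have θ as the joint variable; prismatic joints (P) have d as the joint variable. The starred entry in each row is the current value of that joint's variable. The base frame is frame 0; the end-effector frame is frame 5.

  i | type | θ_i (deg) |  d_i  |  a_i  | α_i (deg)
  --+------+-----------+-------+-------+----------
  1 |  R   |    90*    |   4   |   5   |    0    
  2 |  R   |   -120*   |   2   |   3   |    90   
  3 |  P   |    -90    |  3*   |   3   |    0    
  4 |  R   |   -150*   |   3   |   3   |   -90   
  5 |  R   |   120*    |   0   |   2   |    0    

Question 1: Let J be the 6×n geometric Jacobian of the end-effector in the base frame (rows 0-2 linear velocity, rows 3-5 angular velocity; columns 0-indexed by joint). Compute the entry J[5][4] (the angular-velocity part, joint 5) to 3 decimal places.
axis z_4 = (-0.7500,0.4330,-0.5000); lever o_n−o_4 = (1.2990,1.2500,-0.8660)
cross product → J_v[:, 4] = (0.2500,-1.2990,-1.5000)
J_ω[:, 4] = z_4
entry J[5][4] = -0.5000

-0.500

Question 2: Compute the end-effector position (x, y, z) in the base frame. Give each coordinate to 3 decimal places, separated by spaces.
after link 1: o_1 = (0.0000, 5.0000, 4.0000)
after link 2: o_2 = (2.5981, 3.5000, 6.0000)
after link 3: o_3 = (1.0981, 0.9019, 3.0000)
after link 4: o_4 = (-1.7010, -0.9462, 5.5981)
after link 5: o_5 = (-0.4019, 0.3038, 4.7321)

-0.402 0.304 4.732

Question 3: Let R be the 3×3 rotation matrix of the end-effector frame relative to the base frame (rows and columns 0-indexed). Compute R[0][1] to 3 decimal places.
End-effector y-axis (col 1 of R) = (0.1250,-0.6495,-0.7500)
R[0][1] = 0.1250

0.125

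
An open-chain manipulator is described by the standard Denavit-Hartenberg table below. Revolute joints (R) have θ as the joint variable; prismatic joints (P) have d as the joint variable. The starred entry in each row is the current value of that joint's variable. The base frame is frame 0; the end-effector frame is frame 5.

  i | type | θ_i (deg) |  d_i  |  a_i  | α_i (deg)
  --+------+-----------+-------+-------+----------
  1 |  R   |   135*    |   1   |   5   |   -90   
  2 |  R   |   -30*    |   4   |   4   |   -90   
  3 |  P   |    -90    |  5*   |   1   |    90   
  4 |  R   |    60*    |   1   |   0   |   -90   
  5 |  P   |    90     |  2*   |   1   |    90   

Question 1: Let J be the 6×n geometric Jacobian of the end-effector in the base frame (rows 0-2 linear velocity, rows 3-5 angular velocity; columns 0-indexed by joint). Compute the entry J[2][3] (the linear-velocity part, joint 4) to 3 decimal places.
axis z_3 = (0.6124,-0.6124,-0.5000); lever o_n−o_3 = (0.8712,1.5783,-0.8660)
cross product → J_v[:, 3] = (1.3195,0.0947,1.5000)
J_ω[:, 3] = z_3
entry J[2][3] = 1.5000

1.500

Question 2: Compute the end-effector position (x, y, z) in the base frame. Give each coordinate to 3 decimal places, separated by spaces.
-10.417 5.796 -2.196

after link 1: o_1 = (-3.5355, 3.5355, 1.0000)
after link 2: o_2 = (-8.8135, 3.1566, 3.0000)
after link 3: o_3 = (-11.2883, 4.2173, -1.3301)
after link 4: o_4 = (-10.6760, 3.6049, -1.8301)
after link 5: o_5 = (-10.4171, 5.7956, -2.1962)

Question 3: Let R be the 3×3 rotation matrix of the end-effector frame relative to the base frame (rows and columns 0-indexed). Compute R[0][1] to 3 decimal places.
0.436

End-effector y-axis (col 1 of R) = (0.4356,0.7891,-0.4330)
R[0][1] = 0.4356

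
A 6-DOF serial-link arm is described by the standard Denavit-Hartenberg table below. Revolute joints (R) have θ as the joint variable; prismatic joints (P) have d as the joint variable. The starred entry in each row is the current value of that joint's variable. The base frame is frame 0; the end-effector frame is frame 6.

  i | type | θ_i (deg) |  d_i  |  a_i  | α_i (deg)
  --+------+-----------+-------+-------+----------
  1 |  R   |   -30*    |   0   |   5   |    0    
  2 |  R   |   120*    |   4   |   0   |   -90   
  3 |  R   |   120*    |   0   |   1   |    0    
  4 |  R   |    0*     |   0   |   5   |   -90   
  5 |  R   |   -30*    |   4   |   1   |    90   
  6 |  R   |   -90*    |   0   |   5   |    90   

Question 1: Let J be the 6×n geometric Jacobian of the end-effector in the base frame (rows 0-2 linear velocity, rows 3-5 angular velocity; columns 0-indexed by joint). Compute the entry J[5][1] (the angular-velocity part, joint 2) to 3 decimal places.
1.000

axis z_1 = (0.0000,0.0000,1.0000); lever o_n−o_1 = (-0.5000,-2.5670,-2.4462)
cross product → J_v[:, 1] = (2.5670,-0.5000,0.0000)
J_ω[:, 1] = z_1
entry J[5][1] = 1.0000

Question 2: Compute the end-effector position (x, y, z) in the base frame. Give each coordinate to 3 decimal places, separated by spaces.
after link 1: o_1 = (4.3301, -2.5000, 0.0000)
after link 2: o_2 = (4.3301, -2.5000, 4.0000)
after link 3: o_3 = (4.3301, -3.0000, 3.1340)
after link 4: o_4 = (4.3301, -5.5000, -1.1962)
after link 5: o_5 = (3.8301, -9.3971, 0.0538)
after link 6: o_6 = (3.8301, -5.0670, -2.4462)

3.830 -5.067 -2.446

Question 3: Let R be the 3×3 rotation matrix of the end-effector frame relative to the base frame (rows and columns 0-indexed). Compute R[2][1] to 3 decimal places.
End-effector y-axis (col 1 of R) = (-0.8660,0.2500,0.4330)
R[2][1] = 0.4330

0.433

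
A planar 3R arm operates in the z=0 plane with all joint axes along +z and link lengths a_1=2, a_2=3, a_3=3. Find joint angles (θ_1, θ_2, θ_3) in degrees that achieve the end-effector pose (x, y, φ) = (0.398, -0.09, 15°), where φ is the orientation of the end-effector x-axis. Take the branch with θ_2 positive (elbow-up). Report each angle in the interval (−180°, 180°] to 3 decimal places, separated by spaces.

wrist centre = target − a_3·(cos φ, sin φ) = (-2.4998, -0.8665)
cos θ_2 = (6.9996−2²−3²)/(2·2·3) = -0.5000; θ_2 = 120.0020° (elbow-up)
β = atan2(-0.8665,-2.4998) = -160.8830°; ψ = atan2(2.5980,0.4999) = 79.1083°
θ_1 = β − ψ = -239.9913°
θ_3 = φ − θ_1 − θ_2 = 134.9893° (wrapped to (-180°,180°])

120.009 120.002 134.989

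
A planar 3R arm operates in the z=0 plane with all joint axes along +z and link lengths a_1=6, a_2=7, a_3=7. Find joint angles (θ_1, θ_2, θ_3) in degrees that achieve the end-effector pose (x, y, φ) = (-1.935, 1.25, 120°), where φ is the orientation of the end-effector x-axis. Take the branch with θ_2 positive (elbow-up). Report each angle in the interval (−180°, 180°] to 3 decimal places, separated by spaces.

wrist centre = target − a_3·(cos φ, sin φ) = (1.5650, -4.8122)
cos θ_2 = (25.6063−6²−7²)/(2·6·7) = -0.7071; θ_2 = 134.9969° (elbow-up)
β = atan2(-4.8122,1.5650) = -71.9846°; ψ = atan2(4.9500,1.0505) = 78.0181°
θ_1 = β − ψ = -150.0027°
θ_3 = φ − θ_1 − θ_2 = 135.0059° (wrapped to (-180°,180°])

-150.003 134.997 135.006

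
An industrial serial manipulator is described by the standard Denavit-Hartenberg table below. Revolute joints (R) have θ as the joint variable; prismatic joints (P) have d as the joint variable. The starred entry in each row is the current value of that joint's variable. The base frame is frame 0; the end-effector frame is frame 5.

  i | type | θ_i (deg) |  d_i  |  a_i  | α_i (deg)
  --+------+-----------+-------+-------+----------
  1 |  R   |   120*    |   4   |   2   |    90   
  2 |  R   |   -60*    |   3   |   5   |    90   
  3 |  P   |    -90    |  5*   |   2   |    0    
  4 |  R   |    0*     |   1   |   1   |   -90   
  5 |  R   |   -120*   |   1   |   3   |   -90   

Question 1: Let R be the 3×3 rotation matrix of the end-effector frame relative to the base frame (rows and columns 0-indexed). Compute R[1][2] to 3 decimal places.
End-effector z-axis (col 2 of R) = (-0.5335,-0.8080,-0.2500)
R[1][2] = -0.8080

-0.808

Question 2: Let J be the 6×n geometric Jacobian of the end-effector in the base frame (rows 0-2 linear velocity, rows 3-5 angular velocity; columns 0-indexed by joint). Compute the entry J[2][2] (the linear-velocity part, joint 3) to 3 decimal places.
prismatic axis z_2 = (0.4330,-0.7500,-0.5000)
J_v[:, 2] = z_2; J_ω[:, 2] = (0,0,0)
entry J[2][2] = -0.5000

-0.500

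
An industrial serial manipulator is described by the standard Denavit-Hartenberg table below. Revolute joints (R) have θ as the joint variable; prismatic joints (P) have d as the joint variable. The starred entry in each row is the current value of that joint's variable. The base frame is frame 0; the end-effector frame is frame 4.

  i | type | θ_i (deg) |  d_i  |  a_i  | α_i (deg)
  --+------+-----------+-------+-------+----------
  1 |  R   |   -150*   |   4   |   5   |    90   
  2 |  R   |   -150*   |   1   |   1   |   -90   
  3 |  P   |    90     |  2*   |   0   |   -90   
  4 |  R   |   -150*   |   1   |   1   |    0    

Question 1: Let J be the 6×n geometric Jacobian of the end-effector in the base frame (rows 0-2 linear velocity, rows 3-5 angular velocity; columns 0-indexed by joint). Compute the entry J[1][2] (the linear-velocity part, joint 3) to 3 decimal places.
prismatic axis z_2 = (-0.4330,-0.2500,-0.8660)
J_v[:, 2] = z_2; J_ω[:, 2] = (0,0,0)
entry J[1][2] = -0.2500

-0.250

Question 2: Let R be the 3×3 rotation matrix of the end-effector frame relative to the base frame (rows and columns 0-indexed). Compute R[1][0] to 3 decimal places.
0.625

End-effector x-axis (col 0 of R) = (-0.6495,0.6250,-0.4330)
R[1][0] = 0.6250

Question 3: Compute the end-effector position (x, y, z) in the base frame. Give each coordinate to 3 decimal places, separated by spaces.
-6.346 -1.509 1.835

after link 1: o_1 = (-4.3301, -2.5000, 4.0000)
after link 2: o_2 = (-4.0801, -1.2010, 3.5000)
after link 3: o_3 = (-4.9462, -1.7010, 1.7679)
after link 4: o_4 = (-6.3457, -1.5090, 1.8349)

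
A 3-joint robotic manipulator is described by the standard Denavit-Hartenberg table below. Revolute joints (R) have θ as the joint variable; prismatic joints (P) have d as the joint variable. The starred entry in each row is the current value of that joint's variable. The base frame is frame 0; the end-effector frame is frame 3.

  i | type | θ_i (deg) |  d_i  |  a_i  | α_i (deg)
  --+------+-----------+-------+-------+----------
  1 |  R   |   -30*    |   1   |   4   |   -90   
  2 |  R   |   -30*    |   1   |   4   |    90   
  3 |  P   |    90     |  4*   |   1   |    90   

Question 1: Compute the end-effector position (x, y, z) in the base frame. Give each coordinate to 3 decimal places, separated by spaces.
5.732 -1.000 6.464

after link 1: o_1 = (3.4641, -2.0000, 1.0000)
after link 2: o_2 = (6.9641, -2.8660, 3.0000)
after link 3: o_3 = (5.7321, -1.0000, 6.4641)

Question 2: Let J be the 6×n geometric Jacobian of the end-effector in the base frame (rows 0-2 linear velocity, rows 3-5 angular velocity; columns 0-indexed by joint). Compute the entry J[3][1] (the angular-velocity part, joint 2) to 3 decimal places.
0.500

axis z_1 = (0.5000,0.8660,0.0000); lever o_n−o_1 = (2.2679,1.0000,5.4641)
cross product → J_v[:, 1] = (4.7321,-2.7321,-1.4641)
J_ω[:, 1] = z_1
entry J[3][1] = 0.5000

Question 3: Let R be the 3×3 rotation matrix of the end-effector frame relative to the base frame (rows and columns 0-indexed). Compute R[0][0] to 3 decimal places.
0.500

End-effector x-axis (col 0 of R) = (0.5000,0.8660,0.0000)
R[0][0] = 0.5000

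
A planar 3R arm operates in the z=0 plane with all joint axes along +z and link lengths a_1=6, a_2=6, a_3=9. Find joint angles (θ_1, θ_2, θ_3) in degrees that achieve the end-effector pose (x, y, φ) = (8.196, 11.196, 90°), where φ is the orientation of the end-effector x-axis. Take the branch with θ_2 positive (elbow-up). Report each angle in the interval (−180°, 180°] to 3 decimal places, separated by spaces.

-30.002 90.003 29.999

wrist centre = target − a_3·(cos φ, sin φ) = (8.1960, 2.1960)
cos θ_2 = (71.9968−6²−6²)/(2·6·6) = -0.0000; θ_2 = 90.0025° (elbow-up)
β = atan2(2.1960,8.1960) = 14.9993°; ψ = atan2(6.0000,5.9997) = 45.0013°
θ_1 = β − ψ = -30.0020°
θ_3 = φ − θ_1 − θ_2 = 29.9995° (wrapped to (-180°,180°])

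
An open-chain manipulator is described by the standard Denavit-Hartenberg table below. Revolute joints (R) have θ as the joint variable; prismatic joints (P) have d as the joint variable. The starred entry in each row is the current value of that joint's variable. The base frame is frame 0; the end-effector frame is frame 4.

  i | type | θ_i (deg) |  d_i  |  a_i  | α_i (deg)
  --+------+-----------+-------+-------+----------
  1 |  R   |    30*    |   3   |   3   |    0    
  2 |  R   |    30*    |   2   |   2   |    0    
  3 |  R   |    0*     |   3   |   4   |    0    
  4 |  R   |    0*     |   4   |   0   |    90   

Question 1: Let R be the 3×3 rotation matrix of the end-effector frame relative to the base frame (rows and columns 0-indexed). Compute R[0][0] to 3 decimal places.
0.500

End-effector x-axis (col 0 of R) = (0.5000,0.8660,0.0000)
R[0][0] = 0.5000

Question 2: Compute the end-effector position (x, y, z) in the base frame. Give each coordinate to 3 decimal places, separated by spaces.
after link 1: o_1 = (2.5981, 1.5000, 3.0000)
after link 2: o_2 = (3.5981, 3.2321, 5.0000)
after link 3: o_3 = (5.5981, 6.6962, 8.0000)
after link 4: o_4 = (5.5981, 6.6962, 12.0000)

5.598 6.696 12.000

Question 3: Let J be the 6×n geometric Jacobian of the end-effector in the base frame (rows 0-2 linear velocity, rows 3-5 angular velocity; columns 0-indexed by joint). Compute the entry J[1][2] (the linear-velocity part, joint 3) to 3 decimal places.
2.000

axis z_2 = (0.0000,0.0000,1.0000); lever o_n−o_2 = (2.0000,3.4641,7.0000)
cross product → J_v[:, 2] = (-3.4641,2.0000,0.0000)
J_ω[:, 2] = z_2
entry J[1][2] = 2.0000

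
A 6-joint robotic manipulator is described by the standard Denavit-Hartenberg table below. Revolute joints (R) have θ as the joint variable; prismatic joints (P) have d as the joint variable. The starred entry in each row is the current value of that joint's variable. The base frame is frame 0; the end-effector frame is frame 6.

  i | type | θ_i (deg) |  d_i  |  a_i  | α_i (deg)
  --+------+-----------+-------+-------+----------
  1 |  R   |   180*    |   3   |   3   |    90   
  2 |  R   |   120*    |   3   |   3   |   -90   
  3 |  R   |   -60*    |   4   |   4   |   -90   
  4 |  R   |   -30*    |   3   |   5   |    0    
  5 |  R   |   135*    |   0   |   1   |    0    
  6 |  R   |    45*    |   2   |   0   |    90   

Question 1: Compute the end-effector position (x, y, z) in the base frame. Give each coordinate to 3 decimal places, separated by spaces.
after link 1: o_1 = (-3.0000, 0.0000, 3.0000)
after link 2: o_2 = (-1.5000, 3.0000, 5.5981)
after link 3: o_3 = (2.9641, 6.4641, 5.3301)
after link 4: o_4 = (7.5107, 8.7141, 8.2051)
after link 5: o_5 = (6.6095, 8.4900, 8.5760)
after link 6: o_6 = (7.4755, 7.4900, 10.0760)

7.476 7.490 10.076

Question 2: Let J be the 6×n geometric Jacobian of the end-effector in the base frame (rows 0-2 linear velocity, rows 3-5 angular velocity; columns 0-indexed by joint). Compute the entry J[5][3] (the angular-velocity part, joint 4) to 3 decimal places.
axis z_3 = (0.4330,-0.5000,0.7500); lever o_n−o_3 = (4.5114,1.0259,4.7459)
cross product → J_v[:, 3] = (-3.1423,1.3285,2.6999)
J_ω[:, 3] = z_3
entry J[5][3] = 0.7500

0.750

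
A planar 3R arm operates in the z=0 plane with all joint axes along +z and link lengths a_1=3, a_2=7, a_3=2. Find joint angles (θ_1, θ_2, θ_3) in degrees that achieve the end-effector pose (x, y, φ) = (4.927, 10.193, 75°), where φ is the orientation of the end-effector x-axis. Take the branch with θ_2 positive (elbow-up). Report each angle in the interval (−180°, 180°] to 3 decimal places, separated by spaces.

29.988 45.018 -0.006

wrist centre = target − a_3·(cos φ, sin φ) = (4.4094, 8.2611)
cos θ_2 = (87.6890−3²−7²)/(2·3·7) = 0.7069; θ_2 = 45.0182° (elbow-up)
β = atan2(8.2611,4.4094) = 61.9091°; ψ = atan2(4.9513,7.9482) = 31.9209°
θ_1 = β − ψ = 29.9882°
θ_3 = φ − θ_1 − θ_2 = -0.0064° (wrapped to (-180°,180°])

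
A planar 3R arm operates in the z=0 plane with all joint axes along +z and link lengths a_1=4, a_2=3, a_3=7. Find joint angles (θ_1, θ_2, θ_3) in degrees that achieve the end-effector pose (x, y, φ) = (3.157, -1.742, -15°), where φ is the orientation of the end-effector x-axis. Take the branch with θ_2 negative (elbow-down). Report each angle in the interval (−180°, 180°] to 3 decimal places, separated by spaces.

-135.004 -120.008 -119.988

wrist centre = target − a_3·(cos φ, sin φ) = (-3.6045, 0.0697)
cos θ_2 = (12.9971−4²−3²)/(2·4·3) = -0.5001; θ_2 = -120.0079° (elbow-down)
β = atan2(0.0697,-3.6045) = 178.8917°; ψ = atan2(-2.5979,2.4996) = -46.1039°
θ_1 = β − ψ = 224.9956°
θ_3 = φ − θ_1 − θ_2 = -119.9877° (wrapped to (-180°,180°])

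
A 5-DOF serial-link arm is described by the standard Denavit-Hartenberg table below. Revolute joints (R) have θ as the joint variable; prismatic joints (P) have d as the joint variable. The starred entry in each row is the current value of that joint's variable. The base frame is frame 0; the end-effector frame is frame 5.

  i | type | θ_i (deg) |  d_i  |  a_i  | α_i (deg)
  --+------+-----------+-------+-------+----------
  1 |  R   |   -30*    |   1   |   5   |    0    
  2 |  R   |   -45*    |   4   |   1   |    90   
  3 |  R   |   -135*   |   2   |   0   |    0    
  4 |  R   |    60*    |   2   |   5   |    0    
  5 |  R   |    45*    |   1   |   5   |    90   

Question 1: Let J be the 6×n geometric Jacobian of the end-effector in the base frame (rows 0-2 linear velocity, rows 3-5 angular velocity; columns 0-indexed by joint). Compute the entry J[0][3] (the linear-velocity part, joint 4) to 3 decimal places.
1.897

axis z_3 = (-0.9659,-0.2588,0.0000); lever o_n−o_3 = (-1.4421,-6.2090,-7.3296)
cross product → J_v[:, 3] = (1.8970,-7.0799,5.6242)
J_ω[:, 3] = z_3
entry J[0][3] = 1.8970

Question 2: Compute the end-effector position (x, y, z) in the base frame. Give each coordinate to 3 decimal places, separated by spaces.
1.215 -10.193 -2.330

after link 1: o_1 = (4.3301, -2.5000, 1.0000)
after link 2: o_2 = (4.5889, -3.4659, 5.0000)
after link 3: o_3 = (2.6571, -3.9836, 5.0000)
after link 4: o_4 = (1.0602, -5.7512, 0.1704)
after link 5: o_5 = (1.2150, -10.1926, -2.3296)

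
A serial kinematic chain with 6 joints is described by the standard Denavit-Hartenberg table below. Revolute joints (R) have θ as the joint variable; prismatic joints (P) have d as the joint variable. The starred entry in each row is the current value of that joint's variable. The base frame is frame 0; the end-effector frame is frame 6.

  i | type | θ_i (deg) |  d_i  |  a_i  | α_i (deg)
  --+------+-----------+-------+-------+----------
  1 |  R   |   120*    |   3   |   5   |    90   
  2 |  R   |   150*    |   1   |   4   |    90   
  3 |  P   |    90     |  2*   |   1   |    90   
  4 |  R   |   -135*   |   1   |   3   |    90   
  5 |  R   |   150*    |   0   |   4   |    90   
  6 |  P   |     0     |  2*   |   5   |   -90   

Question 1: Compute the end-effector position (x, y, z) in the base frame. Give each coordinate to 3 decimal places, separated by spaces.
5.248 0.275 12.672

after link 1: o_1 = (-2.5000, 4.3301, 3.0000)
after link 2: o_2 = (0.0981, 1.8301, 5.0000)
after link 3: o_3 = (0.4641, 3.1962, 6.7321)
after link 4: o_4 = (-0.4097, 0.4669, 5.3949)
after link 5: o_5 = (1.9653, 1.2523, 8.5163)
after link 6: o_6 = (5.2484, 0.2753, 12.6716)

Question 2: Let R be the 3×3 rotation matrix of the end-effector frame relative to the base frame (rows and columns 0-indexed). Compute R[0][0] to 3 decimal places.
End-effector x-axis (col 0 of R) = (0.5937,0.1964,0.7803)
R[0][0] = 0.5937

0.594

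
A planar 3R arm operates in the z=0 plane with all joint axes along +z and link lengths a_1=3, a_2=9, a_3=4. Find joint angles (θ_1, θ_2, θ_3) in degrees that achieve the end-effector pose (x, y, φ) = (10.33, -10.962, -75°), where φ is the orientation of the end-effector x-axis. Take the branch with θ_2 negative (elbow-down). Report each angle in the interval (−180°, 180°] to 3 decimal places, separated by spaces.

wrist centre = target − a_3·(cos φ, sin φ) = (9.2947, -7.0983)
cos θ_2 = (136.7777−3²−9²)/(2·3·9) = 0.8663; θ_2 = -29.9738° (elbow-down)
β = atan2(-7.0983,9.2947) = -37.3686°; ψ = atan2(-4.4964,10.7963) = -22.6108°
θ_1 = β − ψ = -14.7579°
θ_3 = φ − θ_1 − θ_2 = -30.2683° (wrapped to (-180°,180°])

-14.758 -29.974 -30.268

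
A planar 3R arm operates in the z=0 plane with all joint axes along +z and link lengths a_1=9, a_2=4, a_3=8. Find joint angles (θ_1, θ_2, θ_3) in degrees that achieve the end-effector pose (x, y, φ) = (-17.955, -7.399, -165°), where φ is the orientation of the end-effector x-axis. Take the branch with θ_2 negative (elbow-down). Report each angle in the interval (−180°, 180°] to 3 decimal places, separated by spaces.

-135.000 -60.004 30.004

wrist centre = target − a_3·(cos φ, sin φ) = (-10.2276, -5.3284)
cos θ_2 = (132.9960−9²−4²)/(2·9·4) = 0.4999; θ_2 = -60.0037° (elbow-down)
β = atan2(-5.3284,-10.2276) = -152.4811°; ψ = atan2(-3.4642,10.9998) = -17.4811°
θ_1 = β − ψ = -134.9999°
θ_3 = φ − θ_1 − θ_2 = 30.0036° (wrapped to (-180°,180°])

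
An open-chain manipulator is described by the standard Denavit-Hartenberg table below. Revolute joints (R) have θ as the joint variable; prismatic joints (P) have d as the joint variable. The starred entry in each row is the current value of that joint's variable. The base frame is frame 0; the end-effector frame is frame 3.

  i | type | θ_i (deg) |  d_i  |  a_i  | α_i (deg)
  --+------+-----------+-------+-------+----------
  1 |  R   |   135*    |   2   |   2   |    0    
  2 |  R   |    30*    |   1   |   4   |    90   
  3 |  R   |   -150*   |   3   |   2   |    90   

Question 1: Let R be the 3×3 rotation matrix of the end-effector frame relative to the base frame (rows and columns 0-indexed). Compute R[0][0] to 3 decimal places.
End-effector x-axis (col 0 of R) = (0.8365,-0.2241,-0.5000)
R[0][0] = 0.8365

0.837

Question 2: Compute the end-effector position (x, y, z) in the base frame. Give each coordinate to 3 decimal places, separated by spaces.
-2.828 4.899 2.000

after link 1: o_1 = (-1.4142, 1.4142, 2.0000)
after link 2: o_2 = (-5.2779, 2.4495, 3.0000)
after link 3: o_3 = (-2.8284, 4.8990, 2.0000)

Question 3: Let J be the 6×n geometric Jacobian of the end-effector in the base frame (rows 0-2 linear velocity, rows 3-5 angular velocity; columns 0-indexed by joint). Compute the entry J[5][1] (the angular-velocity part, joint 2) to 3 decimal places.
axis z_1 = (0.0000,0.0000,1.0000); lever o_n−o_1 = (-1.4142,3.4848,0.0000)
cross product → J_v[:, 1] = (-3.4848,-1.4142,0.0000)
J_ω[:, 1] = z_1
entry J[5][1] = 1.0000

1.000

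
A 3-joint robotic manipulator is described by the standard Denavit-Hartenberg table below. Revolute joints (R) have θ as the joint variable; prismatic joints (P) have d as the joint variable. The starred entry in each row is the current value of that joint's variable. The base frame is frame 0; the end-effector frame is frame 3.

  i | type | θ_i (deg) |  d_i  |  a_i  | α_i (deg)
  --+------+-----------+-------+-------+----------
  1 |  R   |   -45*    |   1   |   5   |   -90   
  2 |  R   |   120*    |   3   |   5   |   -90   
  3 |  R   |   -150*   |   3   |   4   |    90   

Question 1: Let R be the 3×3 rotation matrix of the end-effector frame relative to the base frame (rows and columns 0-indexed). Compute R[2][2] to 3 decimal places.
End-effector z-axis (col 2 of R) = (-0.4356,-0.7891,0.4330)
R[2][2] = 0.4330

0.433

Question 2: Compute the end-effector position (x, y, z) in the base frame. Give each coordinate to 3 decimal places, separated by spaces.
4.691 2.380 1.170

after link 1: o_1 = (3.5355, -3.5355, 1.0000)
after link 2: o_2 = (3.8891, 0.3536, -3.3301)
after link 3: o_3 = (4.6909, 2.3801, 1.1699)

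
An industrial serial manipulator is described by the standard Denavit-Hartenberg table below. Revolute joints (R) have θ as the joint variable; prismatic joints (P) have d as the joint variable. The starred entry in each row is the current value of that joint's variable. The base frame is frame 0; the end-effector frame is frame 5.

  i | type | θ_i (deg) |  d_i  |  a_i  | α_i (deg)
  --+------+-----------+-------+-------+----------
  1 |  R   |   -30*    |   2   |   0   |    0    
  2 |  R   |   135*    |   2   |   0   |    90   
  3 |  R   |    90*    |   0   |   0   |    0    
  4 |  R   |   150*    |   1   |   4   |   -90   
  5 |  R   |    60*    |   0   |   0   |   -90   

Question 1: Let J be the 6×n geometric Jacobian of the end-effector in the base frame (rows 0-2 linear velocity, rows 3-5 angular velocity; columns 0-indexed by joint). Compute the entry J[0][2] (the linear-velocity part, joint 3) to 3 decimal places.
axis z_2 = (0.9659,0.2588,0.0000); lever o_n−o_2 = (1.4836,-1.6730,-3.4641)
cross product → J_v[:, 2] = (-0.8966,3.3461,-2.0000)
J_ω[:, 2] = z_2
entry J[0][2] = -0.8966

-0.897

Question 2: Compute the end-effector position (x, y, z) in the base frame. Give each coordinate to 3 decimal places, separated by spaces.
after link 1: o_1 = (0.0000, 0.0000, 2.0000)
after link 2: o_2 = (0.0000, 0.0000, 4.0000)
after link 3: o_3 = (0.0000, 0.0000, 4.0000)
after link 4: o_4 = (1.4836, -1.6730, 0.5359)
after link 5: o_5 = (1.4836, -1.6730, 0.5359)

1.484 -1.673 0.536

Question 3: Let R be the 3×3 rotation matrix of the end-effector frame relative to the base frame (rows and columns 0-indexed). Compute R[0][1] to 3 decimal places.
0.224

End-effector y-axis (col 1 of R) = (0.2241,-0.8365,0.5000)
R[0][1] = 0.2241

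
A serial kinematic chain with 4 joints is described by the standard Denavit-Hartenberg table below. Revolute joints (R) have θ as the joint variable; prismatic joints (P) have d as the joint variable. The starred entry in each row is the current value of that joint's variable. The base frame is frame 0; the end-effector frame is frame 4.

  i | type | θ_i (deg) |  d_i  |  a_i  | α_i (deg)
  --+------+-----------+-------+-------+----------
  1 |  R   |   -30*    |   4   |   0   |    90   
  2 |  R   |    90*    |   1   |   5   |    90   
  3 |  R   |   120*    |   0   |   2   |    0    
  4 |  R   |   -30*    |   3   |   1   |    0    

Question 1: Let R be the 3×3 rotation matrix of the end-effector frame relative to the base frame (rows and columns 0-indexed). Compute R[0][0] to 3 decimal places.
-0.500

End-effector x-axis (col 0 of R) = (-0.5000,-0.8660,0.0000)
R[0][0] = -0.5000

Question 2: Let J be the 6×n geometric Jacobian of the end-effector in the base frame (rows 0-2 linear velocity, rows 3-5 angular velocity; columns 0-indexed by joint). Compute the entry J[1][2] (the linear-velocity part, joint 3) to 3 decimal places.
0.866

axis z_2 = (0.8660,-0.5000,-0.0000); lever o_n−o_2 = (1.2321,-3.8660,-1.0000)
cross product → J_v[:, 2] = (0.5000,0.8660,-2.7321)
J_ω[:, 2] = z_2
entry J[1][2] = 0.8660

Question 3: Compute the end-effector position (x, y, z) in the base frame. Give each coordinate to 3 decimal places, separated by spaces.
after link 1: o_1 = (0.0000, 0.0000, 4.0000)
after link 2: o_2 = (-0.5000, -0.8660, 9.0000)
after link 3: o_3 = (-1.3660, -2.3660, 8.0000)
after link 4: o_4 = (0.7321, -4.7321, 8.0000)

0.732 -4.732 8.000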